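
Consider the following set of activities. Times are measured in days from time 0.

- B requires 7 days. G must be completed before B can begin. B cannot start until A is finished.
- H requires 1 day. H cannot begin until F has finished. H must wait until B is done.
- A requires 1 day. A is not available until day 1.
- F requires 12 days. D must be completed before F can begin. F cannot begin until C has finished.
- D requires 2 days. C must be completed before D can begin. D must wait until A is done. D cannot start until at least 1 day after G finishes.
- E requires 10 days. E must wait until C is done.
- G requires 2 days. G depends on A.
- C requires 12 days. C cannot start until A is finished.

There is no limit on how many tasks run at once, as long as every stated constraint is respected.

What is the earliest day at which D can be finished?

A cannot begin until its own release at day 1. It runs from day 1 to 1 + 1 = day 2.
After A (finishes day 2), G can start at day 2 and finishes at day 4.
C cannot begin until A (finishes day 2). It runs from day 2 to 2 + 12 = day 14.
D needs all of C (finishes day 14); A (finishes day 2); G (finishes day 4, plus 1-day gap → day 5). That puts its earliest start at day 14; it finishes at 14 + 2 = day 16.

16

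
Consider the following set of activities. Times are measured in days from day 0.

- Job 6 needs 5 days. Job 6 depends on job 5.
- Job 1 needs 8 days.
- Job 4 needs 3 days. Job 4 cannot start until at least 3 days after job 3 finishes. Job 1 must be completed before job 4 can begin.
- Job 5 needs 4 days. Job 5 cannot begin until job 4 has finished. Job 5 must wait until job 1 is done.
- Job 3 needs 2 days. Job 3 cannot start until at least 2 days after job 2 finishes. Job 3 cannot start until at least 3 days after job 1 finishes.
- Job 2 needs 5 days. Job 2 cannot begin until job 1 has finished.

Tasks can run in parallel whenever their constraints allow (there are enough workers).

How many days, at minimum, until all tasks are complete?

Nothing blocks job 1, so it runs from day 0 to day 8.
Job 2 cannot begin until job 1 (finishes day 8). It runs from day 8 to 8 + 5 = day 13.
Job 3 needs all of job 2 (finishes day 13, plus 2-day gap → day 15); job 1 (finishes day 8, plus 3-day gap → day 11). That puts its earliest start at day 15; it finishes at 15 + 2 = day 17.
Job 4 has to wait for job 3 (finishes day 17, plus 3-day gap → day 20); job 1 (finishes day 8). The latest of these is day 20, so job 4 runs day 20 to 20 + 3 = day 23.
Job 5 needs all of job 4 (finishes day 23); job 1 (finishes day 8). That puts its earliest start at day 23; it finishes at 23 + 4 = day 27.
Job 6 cannot begin until job 5 (finishes day 27). It runs from day 27 to 27 + 5 = day 32.
All tasks are finished once the last one completes. Finish times: Job 1 at 8, Job 2 at 13, Job 3 at 17, Job 4 at 23, Job 5 at 27, Job 6 at 32. The latest is day 32.

32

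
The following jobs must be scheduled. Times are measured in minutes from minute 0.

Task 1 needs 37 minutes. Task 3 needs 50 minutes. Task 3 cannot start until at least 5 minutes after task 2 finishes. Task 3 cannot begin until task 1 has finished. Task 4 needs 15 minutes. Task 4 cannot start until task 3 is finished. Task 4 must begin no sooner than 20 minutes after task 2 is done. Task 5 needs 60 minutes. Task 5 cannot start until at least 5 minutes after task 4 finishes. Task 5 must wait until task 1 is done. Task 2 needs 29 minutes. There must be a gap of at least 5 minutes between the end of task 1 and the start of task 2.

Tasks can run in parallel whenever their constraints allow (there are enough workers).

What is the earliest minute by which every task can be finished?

Task 1 can start immediately at minute 0; it finishes at minute 37.
After task 1 (finishes minute 37, plus 5-minute gap → minute 42), task 2 can start at minute 42 and finishes at minute 71.
Task 3 has to wait for task 2 (finishes minute 71, plus 5-minute gap → minute 76); task 1 (finishes minute 37). The latest of these is minute 76, so task 3 runs minute 76 to 76 + 50 = minute 126.
Task 4 needs all of task 3 (finishes minute 126); task 2 (finishes minute 71, plus 20-minute gap → minute 91). That puts its earliest start at minute 126; it finishes at 126 + 15 = minute 141.
Task 5 has to wait for task 4 (finishes minute 141, plus 5-minute gap → minute 146); task 1 (finishes minute 37). The latest of these is minute 146, so task 5 runs minute 146 to 146 + 60 = minute 206.
All tasks are finished once the last one completes. Finish times: Task 1 at 37, Task 2 at 71, Task 3 at 126, Task 4 at 141, Task 5 at 206. The latest is minute 206.

206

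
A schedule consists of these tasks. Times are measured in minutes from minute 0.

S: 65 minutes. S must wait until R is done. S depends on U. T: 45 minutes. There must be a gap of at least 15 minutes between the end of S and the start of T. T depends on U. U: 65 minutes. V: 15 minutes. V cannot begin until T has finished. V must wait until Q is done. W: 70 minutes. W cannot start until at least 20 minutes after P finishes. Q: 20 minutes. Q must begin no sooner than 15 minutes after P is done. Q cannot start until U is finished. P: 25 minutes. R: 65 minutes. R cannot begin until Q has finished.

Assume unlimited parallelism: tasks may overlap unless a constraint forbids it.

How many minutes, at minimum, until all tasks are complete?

Nothing blocks U, so it runs from minute 0 to minute 65.
P can start immediately at minute 0; it finishes at minute 25.
W waits on P (finishes minute 25, plus 20-minute gap → minute 45), so it starts at minute 45 and finishes at 45 + 70 = minute 115.
Q cannot start until P (finishes minute 25, plus 15-minute gap → minute 40); U (finishes minute 65). The controlling bound is minute 65, so Q finishes at 65 + 20 = minute 85.
R waits on Q (finishes minute 85), so it starts at minute 85 and finishes at 85 + 65 = minute 150.
S needs all of R (finishes minute 150); U (finishes minute 65). That puts its earliest start at minute 150; it finishes at 150 + 65 = minute 215.
T needs all of S (finishes minute 215, plus 15-minute gap → minute 230); U (finishes minute 65). That puts its earliest start at minute 230; it finishes at 230 + 45 = minute 275.
V has to wait for T (finishes minute 275); Q (finishes minute 85). The latest of these is minute 275, so V runs minute 275 to 275 + 15 = minute 290.
All tasks are finished once the last one completes. Finish times: P at 25, Q at 85, R at 150, S at 215, T at 275, U at 65, V at 290, W at 115. The latest is minute 290.

290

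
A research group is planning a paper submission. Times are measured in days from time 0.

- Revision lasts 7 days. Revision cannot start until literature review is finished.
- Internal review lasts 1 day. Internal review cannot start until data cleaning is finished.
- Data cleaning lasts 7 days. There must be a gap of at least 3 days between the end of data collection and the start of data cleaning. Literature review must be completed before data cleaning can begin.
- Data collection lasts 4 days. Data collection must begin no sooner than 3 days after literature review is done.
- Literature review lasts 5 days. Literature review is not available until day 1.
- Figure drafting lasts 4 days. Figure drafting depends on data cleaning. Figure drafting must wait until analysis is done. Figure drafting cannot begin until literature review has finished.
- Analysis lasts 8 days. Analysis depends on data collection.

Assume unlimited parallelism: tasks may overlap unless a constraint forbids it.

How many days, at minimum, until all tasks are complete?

Literature review waits on its own release at day 1, so it starts at day 1 and finishes at 1 + 5 = day 6.
After literature review (finishes day 6), revision can start at day 6 and finishes at day 13.
Data collection cannot begin until literature review (finishes day 6, plus 3-day gap → day 9). It runs from day 9 to 9 + 4 = day 13.
Analysis waits on data collection (finishes day 13), so it starts at day 13 and finishes at 13 + 8 = day 21.
For data cleaning: data collection (finishes day 13, plus 3-day gap → day 16); literature review (finishes day 6). Taking the maximum gives a start of day 16, and it finishes at 16 + 7 = day 23.
After data cleaning (finishes day 23), internal review can start at day 23 and finishes at day 24.
Figure drafting cannot start until data cleaning (finishes day 23); analysis (finishes day 21); literature review (finishes day 6). The controlling bound is day 23, so figure drafting finishes at 23 + 4 = day 27.
All tasks are finished once the last one completes. Finish times: Literature review at 6, Data collection at 13, Data cleaning at 23, Analysis at 21, Figure drafting at 27, Internal review at 24, Revision at 13. The latest is day 27.

27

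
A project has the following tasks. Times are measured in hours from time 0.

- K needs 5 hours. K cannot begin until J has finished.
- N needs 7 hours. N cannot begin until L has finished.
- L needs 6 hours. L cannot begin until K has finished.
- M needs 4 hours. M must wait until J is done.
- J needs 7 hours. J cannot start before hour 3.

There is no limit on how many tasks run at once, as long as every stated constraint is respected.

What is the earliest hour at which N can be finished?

28

J cannot begin until its own release at hour 3. It runs from hour 3 to 3 + 7 = hour 10.
K waits on J (finishes hour 10), so it starts at hour 10 and finishes at 10 + 5 = hour 15.
L waits on K (finishes hour 15), so it starts at hour 15 and finishes at 15 + 6 = hour 21.
N cannot begin until L (finishes hour 21). It runs from hour 21 to 21 + 7 = hour 28.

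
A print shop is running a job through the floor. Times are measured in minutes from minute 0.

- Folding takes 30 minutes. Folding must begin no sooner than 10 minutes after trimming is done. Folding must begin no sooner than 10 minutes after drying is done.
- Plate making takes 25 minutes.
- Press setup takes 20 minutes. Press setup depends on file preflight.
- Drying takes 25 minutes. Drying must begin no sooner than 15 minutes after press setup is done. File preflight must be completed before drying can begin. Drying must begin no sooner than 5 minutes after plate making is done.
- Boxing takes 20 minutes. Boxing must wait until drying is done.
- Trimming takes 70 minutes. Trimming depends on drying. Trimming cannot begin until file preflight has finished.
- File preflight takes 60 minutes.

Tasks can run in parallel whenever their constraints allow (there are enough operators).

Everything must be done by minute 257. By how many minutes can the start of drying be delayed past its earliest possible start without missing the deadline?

Plate making has no prerequisites, so it starts at minute 0 and finishes at minute 25.
Nothing blocks file preflight, so it runs from minute 0 to minute 60.
Press setup cannot begin until file preflight (finishes minute 60). It runs from minute 60 to 60 + 20 = minute 80.
Drying cannot start until press setup (finishes minute 80, plus 15-minute gap → minute 95); file preflight (finishes minute 60); plate making (finishes minute 25, plus 5-minute gap → minute 30). The controlling bound is minute 95, so drying finishes at 95 + 25 = minute 120.

Working backward from the deadline:
Folding has no dependents, so it just needs to finish by minute 257. Starting by 257 − 30 = minute 227 achieves that.
Trimming has to be done before folding (must start by minute 227, minus 10-minute gap → minute 217). That means finishing by minute 217, i.e. starting by 217 − 70 = minute 147.
To finish by minute 257, boxing (duration 20) must start no later than minute 237.
For drying: trimming (must start by minute 147); folding (must start by minute 227, minus 10-minute gap → minute 217); boxing (must start by minute 237). The most restrictive is minute 147; with a 25-minute duration, drying must start by minute 122.
So drying can start as early as minute 95 and as late as minute 122, giving 122 − 95 = 27 minutes of slack.

27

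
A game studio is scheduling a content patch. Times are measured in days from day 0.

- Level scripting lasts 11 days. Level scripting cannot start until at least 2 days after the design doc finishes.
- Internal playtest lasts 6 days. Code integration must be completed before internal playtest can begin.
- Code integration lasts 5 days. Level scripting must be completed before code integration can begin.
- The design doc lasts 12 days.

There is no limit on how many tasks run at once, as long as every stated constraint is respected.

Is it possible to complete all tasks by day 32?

No

The design doc has no prerequisites, so it starts at day 0 and finishes at day 12.
Level scripting waits on the design doc (finishes day 12, plus 2-day gap → day 14), so it starts at day 14 and finishes at 14 + 11 = day 25.
Code integration waits on level scripting (finishes day 25), so it starts at day 25 and finishes at 25 + 5 = day 30.
Internal playtest waits on code integration (finishes day 30), so it starts at day 30 and finishes at 30 + 6 = day 36.
The earliest everything can be done is day 36, which is after the deadline of 32, so it is not possible.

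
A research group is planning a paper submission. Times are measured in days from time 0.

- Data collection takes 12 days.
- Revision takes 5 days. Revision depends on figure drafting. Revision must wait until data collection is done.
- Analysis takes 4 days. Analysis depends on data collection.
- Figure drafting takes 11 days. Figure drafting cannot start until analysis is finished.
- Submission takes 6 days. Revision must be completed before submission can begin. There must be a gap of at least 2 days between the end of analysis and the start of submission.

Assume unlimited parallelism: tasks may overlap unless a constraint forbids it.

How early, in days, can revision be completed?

Data collection has no prerequisites, so it starts at day 0 and finishes at day 12.
Analysis waits on data collection (finishes day 12), so it starts at day 12 and finishes at 12 + 4 = day 16.
After analysis (finishes day 16), figure drafting can start at day 16 and finishes at day 27.
Revision cannot start until figure drafting (finishes day 27); data collection (finishes day 12). The controlling bound is day 27, so revision finishes at 27 + 5 = day 32.

32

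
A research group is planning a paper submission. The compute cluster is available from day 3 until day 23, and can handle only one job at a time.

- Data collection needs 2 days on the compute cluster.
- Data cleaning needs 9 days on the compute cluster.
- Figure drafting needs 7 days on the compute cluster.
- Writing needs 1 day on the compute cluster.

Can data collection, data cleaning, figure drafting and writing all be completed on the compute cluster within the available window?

Yes

The compute cluster window is 23 − 3 = 20 days.
Running back to back, the jobs need 2 + 9 + 7 + 1 = 19 days on the compute cluster.
Since 19 ≤ 20, they fit within the window.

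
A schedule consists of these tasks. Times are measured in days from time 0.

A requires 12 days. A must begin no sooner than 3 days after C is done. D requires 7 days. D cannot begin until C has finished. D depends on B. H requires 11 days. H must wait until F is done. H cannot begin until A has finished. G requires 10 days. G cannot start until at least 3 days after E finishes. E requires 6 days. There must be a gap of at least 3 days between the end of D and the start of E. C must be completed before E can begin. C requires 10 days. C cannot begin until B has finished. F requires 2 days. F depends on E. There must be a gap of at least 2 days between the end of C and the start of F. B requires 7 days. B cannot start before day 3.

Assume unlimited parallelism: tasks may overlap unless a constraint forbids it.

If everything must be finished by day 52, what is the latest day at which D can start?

23

H must finish by day 52; it takes 11 days, so it must start by 52 − 11 = day 41.
F has to be done before H (must start by day 41). That means finishing by day 41, i.e. starting by 41 − 2 = day 39.
G has no dependents, so it just needs to finish by day 52. Starting by 52 − 10 = day 42 achieves that.
E must finish in time for F (must start by day 39); G (must start by day 42, minus 3-day gap → day 39). The tightest is day 39, so E must start by 39 − 6 = day 33.
D has to be done before E (must start by day 33, minus 3-day gap → day 30). That means finishing by day 30, i.e. starting by 30 − 7 = day 23.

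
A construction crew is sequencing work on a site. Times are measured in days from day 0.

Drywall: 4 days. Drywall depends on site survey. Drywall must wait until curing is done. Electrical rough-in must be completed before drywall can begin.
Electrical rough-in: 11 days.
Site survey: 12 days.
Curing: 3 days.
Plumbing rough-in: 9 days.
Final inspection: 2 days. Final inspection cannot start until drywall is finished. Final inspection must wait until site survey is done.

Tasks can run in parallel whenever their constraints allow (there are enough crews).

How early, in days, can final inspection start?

Electrical rough-in can start immediately at day 0; it finishes at day 11.
Nothing blocks curing, so it runs from day 0 to day 3.
Nothing blocks site survey, so it runs from day 0 to day 12.
For drywall: site survey (finishes day 12); curing (finishes day 3); electrical rough-in (finishes day 11). Taking the maximum gives a start of day 12, and it finishes at 12 + 4 = day 16.
Final inspection waits on drywall (finishes day 16); site survey (finishes day 12). The latest of these is day 16, which is the earliest final inspection can start.

16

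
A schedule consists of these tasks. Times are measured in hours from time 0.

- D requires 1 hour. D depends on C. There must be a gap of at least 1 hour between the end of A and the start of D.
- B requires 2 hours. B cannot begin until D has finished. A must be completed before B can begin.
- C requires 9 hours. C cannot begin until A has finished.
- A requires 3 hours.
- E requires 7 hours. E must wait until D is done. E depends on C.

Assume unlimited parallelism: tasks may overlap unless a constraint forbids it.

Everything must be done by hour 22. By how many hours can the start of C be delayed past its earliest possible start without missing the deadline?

A can start immediately at hour 0; it finishes at hour 3.
C waits on A (finishes hour 3), so it starts at hour 3 and finishes at 3 + 9 = hour 12.

Working backward from the deadline:
To finish by hour 22, B (duration 2) must start no later than hour 20.
To finish by hour 22, E (duration 7) must start no later than hour 15.
For D: B (must start by hour 20); E (must start by hour 15). The most restrictive is hour 15; with a 1-hour duration, D must start by hour 14.
C must finish in time for D (must start by hour 14); E (must start by hour 15). The tightest is hour 14, so C must start by 14 − 9 = hour 5.
So C can start as early as hour 3 and as late as hour 5, giving 5 − 3 = 2 hours of slack.

2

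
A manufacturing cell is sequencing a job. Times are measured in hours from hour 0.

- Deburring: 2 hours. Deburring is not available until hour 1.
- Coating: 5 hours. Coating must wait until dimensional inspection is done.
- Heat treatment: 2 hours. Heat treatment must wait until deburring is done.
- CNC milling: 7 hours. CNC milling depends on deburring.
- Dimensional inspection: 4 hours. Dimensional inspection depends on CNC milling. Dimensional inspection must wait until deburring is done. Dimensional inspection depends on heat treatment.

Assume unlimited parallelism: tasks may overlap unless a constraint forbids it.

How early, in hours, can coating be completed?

19

Deburring waits on its own release at hour 1, so it starts at hour 1 and finishes at 1 + 2 = hour 3.
After deburring (finishes hour 3), heat treatment can start at hour 3 and finishes at hour 5.
CNC milling waits on deburring (finishes hour 3), so it starts at hour 3 and finishes at 3 + 7 = hour 10.
Dimensional inspection cannot start until CNC milling (finishes hour 10); deburring (finishes hour 3); heat treatment (finishes hour 5). The controlling bound is hour 10, so dimensional inspection finishes at 10 + 4 = hour 14.
After dimensional inspection (finishes hour 14), coating can start at hour 14 and finishes at hour 19.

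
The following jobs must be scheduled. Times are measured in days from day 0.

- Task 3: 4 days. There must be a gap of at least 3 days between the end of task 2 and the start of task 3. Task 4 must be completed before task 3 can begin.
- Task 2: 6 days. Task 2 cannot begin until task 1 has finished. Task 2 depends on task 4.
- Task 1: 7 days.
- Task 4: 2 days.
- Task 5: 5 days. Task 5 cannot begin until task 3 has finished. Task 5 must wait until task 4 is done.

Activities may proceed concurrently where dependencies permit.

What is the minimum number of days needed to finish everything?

Task 4 can start immediately at day 0; it finishes at day 2.
Task 1 can start immediately at day 0; it finishes at day 7.
Task 2 needs all of task 1 (finishes day 7); task 4 (finishes day 2). That puts its earliest start at day 7; it finishes at 7 + 6 = day 13.
Task 3 needs all of task 2 (finishes day 13, plus 3-day gap → day 16); task 4 (finishes day 2). That puts its earliest start at day 16; it finishes at 16 + 4 = day 20.
Task 5 cannot start until task 3 (finishes day 20); task 4 (finishes day 2). The controlling bound is day 20, so task 5 finishes at 20 + 5 = day 25.
All tasks are finished once the last one completes. Finish times: Task 1 at 7, Task 2 at 13, Task 3 at 20, Task 4 at 2, Task 5 at 25. The latest is day 25.

25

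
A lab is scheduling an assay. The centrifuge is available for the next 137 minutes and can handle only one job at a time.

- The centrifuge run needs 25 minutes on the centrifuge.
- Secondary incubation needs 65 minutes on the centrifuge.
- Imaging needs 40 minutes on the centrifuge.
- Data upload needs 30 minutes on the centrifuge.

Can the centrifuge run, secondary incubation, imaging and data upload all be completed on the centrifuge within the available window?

Running back to back, the jobs need 25 + 65 + 40 + 30 = 160 minutes on the centrifuge.
Since 160 > 137, they cannot all fit.

No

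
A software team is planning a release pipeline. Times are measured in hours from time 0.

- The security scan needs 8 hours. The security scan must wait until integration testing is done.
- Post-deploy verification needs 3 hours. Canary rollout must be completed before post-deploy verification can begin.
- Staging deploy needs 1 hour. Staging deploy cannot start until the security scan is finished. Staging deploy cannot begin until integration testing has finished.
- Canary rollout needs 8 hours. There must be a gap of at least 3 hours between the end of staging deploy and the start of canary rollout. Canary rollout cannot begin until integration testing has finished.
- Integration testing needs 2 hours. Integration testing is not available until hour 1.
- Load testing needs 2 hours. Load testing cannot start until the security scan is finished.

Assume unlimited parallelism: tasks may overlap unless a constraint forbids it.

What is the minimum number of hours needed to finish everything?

26

After its own release at hour 1, integration testing can start at hour 1 and finishes at hour 3.
The security scan cannot begin until integration testing (finishes hour 3). It runs from hour 3 to 3 + 8 = hour 11.
After the security scan (finishes hour 11), load testing can start at hour 11 and finishes at hour 13.
Staging deploy has to wait for the security scan (finishes hour 11); integration testing (finishes hour 3). The latest of these is hour 11, so staging deploy runs hour 11 to 11 + 1 = hour 12.
Canary rollout needs all of staging deploy (finishes hour 12, plus 3-hour gap → hour 15); integration testing (finishes hour 3). That puts its earliest start at hour 15; it finishes at 15 + 8 = hour 23.
Post-deploy verification cannot begin until canary rollout (finishes hour 23). It runs from hour 23 to 23 + 3 = hour 26.
All tasks are finished once the last one completes. Finish times: Integration testing at 3, The security scan at 11, Staging deploy at 12, Canary rollout at 23, Load testing at 13, Post-deploy verification at 26. The latest is hour 26.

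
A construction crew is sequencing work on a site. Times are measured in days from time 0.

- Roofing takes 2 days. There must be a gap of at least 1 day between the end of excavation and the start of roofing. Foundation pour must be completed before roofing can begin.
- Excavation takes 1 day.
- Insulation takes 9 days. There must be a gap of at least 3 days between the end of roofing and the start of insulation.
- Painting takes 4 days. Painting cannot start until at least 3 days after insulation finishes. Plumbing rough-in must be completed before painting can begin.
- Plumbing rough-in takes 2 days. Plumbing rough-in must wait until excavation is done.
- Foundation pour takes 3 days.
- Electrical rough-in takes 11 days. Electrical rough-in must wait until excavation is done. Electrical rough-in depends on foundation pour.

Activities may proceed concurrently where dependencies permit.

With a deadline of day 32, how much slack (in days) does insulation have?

Nothing blocks foundation pour, so it runs from day 0 to day 3.
Nothing blocks excavation, so it runs from day 0 to day 1.
Roofing needs all of excavation (finishes day 1, plus 1-day gap → day 2); foundation pour (finishes day 3). That puts its earliest start at day 3; it finishes at 3 + 2 = day 5.
Insulation waits on roofing (finishes day 5, plus 3-day gap → day 8), so it starts at day 8 and finishes at 8 + 9 = day 17.

Working backward from the deadline:
Painting must finish by day 32; it takes 4 days, so it must start by 32 − 4 = day 28.
Insulation feeds into painting (must start by day 28, minus 3-day gap → day 25); so insulation must finish by day 25 and therefore start by day 16.
So insulation can start as early as day 8 and as late as day 16, giving 16 − 8 = 8 days of slack.

8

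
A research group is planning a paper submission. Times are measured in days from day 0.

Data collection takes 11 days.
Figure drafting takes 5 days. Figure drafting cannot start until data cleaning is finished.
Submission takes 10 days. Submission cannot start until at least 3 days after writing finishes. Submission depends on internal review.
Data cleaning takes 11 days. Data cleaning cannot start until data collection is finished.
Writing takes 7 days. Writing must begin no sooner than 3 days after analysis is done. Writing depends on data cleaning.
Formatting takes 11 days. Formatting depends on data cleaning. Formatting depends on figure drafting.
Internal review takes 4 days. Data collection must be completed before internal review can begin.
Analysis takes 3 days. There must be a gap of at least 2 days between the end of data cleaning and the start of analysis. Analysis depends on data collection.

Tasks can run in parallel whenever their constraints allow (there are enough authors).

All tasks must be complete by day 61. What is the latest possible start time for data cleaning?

Submission has no dependents, so it just needs to finish by day 61. Starting by 61 − 10 = day 51 achieves that.
Writing has to be done before submission (must start by day 51, minus 3-day gap → day 48). That means finishing by day 48, i.e. starting by 48 − 7 = day 41.
Analysis has to be done before writing (must start by day 41, minus 3-day gap → day 38). That means finishing by day 38, i.e. starting by 38 − 3 = day 35.
Nothing follows formatting; the deadline of day 61 is its only limit. It must start by 61 − 11 = day 50.
Figure drafting has to be done before formatting (must start by day 50). That means finishing by day 50, i.e. starting by 50 − 5 = day 45.
Data cleaning must finish in time for analysis (must start by day 35, minus 2-day gap → day 33); figure drafting (must start by day 45); writing (must start by day 41); formatting (must start by day 50). The tightest is day 33, so data cleaning must start by 33 − 11 = day 22.

22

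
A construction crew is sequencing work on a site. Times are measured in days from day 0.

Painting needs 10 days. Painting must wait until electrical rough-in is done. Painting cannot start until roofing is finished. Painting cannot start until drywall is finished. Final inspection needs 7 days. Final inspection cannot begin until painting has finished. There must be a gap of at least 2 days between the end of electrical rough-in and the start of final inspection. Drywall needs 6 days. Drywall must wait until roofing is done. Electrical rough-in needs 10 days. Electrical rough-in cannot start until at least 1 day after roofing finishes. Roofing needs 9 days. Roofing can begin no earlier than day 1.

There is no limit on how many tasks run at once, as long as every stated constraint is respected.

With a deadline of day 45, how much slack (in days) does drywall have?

12

Roofing cannot begin until its own release at day 1. It runs from day 1 to 1 + 9 = day 10.
After roofing (finishes day 10), drywall can start at day 10 and finishes at day 16.

Working backward from the deadline:
Nothing follows final inspection; the deadline of day 45 is its only limit. It must start by 45 − 7 = day 38.
Painting feeds into final inspection (must start by day 38); so painting must finish by day 38 and therefore start by day 28.
Since painting (must start by day 28) depends on it, drywall must finish by day 28. Backing off its 6-day duration gives a latest start of day 22.
So drywall can start as early as day 10 and as late as day 22, giving 22 − 10 = 12 days of slack.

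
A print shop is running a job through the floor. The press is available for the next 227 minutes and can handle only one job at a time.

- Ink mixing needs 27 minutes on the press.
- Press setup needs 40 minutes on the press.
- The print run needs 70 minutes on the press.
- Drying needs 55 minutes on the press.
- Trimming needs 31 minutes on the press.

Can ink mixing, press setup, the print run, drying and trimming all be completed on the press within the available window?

Yes

Running back to back, the jobs need 27 + 40 + 70 + 55 + 31 = 223 minutes on the press.
Since 223 ≤ 227, they fit within the window.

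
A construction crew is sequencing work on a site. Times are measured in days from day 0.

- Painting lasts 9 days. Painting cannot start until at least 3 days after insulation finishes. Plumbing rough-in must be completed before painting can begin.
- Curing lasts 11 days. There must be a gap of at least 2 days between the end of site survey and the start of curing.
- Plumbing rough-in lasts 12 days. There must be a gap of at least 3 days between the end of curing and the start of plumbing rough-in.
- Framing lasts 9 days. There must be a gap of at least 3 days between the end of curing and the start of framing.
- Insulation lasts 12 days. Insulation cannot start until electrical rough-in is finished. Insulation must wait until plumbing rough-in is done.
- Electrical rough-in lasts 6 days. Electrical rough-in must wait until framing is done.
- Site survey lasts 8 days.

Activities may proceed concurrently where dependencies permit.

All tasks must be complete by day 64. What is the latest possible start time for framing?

Nothing follows painting; the deadline of day 64 is its only limit. It must start by 64 − 9 = day 55.
Insulation feeds into painting (must start by day 55, minus 3-day gap → day 52); so insulation must finish by day 52 and therefore start by day 40.
Electrical rough-in must finish before insulation (must start by day 40). With a 6-day duration, electrical rough-in must start by 40 − 6 = day 34.
Since electrical rough-in (must start by day 34) depends on it, framing must finish by day 34. Backing off its 9-day duration gives a latest start of day 25.

25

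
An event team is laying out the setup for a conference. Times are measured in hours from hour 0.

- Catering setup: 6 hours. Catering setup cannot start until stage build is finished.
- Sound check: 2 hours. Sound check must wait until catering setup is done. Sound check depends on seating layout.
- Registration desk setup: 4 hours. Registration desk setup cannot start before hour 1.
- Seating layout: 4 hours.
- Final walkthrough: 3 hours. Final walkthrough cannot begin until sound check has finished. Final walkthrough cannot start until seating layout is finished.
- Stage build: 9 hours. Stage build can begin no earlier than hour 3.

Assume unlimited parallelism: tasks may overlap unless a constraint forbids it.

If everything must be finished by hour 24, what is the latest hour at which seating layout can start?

15

Nothing follows final walkthrough; the deadline of hour 24 is its only limit. It must start by 24 − 3 = hour 21.
Sound check feeds into final walkthrough (must start by hour 21); so sound check must finish by hour 21 and therefore start by hour 19.
Seating layout feeds sound check (must start by hour 19); final walkthrough (must start by hour 21). Taking the minimum, seating layout must finish by hour 19 and start by 19 − 4 = hour 15.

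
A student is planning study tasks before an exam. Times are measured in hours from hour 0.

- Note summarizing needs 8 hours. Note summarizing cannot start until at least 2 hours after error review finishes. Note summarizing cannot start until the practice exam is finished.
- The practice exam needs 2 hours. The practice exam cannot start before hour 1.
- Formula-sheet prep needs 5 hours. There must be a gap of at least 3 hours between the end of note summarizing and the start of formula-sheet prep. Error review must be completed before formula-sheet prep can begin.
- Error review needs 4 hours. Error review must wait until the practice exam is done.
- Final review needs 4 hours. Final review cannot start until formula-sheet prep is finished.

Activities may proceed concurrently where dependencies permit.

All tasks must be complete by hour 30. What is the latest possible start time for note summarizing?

10

Final review has no dependents, so it just needs to finish by hour 30. Starting by 30 − 4 = hour 26 achieves that.
Formula-sheet prep has to be done before final review (must start by hour 26). That means finishing by hour 26, i.e. starting by 26 − 5 = hour 21.
Since formula-sheet prep (must start by hour 21, minus 3-hour gap → hour 18) depends on it, note summarizing must finish by hour 18. Backing off its 8-hour duration gives a latest start of hour 10.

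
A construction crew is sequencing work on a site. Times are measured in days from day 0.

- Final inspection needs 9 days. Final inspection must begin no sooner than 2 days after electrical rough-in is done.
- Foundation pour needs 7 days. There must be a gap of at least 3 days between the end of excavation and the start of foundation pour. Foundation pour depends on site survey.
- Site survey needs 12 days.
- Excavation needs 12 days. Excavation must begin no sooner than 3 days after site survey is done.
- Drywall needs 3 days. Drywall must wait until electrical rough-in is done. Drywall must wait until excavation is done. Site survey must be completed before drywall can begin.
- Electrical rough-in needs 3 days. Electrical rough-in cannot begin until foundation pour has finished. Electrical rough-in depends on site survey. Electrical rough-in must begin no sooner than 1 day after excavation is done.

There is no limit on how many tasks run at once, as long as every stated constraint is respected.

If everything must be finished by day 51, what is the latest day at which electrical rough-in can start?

37

To finish by day 51, drywall (duration 3) must start no later than day 48.
Final inspection must finish by day 51; it takes 9 days, so it must start by 51 − 9 = day 42.
Electrical rough-in feeds drywall (must start by day 48); final inspection (must start by day 42, minus 2-day gap → day 40). Taking the minimum, electrical rough-in must finish by day 40 and start by 40 − 3 = day 37.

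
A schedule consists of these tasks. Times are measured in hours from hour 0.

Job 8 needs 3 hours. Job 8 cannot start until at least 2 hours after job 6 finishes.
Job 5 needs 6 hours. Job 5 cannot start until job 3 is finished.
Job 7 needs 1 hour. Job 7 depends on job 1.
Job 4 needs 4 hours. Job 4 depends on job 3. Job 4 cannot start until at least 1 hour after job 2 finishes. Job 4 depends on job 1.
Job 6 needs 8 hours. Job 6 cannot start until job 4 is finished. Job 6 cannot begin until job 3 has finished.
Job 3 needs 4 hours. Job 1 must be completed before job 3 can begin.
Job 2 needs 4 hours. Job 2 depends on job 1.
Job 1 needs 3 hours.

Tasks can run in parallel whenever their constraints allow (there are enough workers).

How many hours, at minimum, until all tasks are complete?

25

Job 1 has no prerequisites, so it starts at hour 0 and finishes at hour 3.
Job 7 cannot begin until job 1 (finishes hour 3). It runs from hour 3 to 3 + 1 = hour 4.
After job 1 (finishes hour 3), job 3 can start at hour 3 and finishes at hour 7.
Job 5 cannot begin until job 3 (finishes hour 7). It runs from hour 7 to 7 + 6 = hour 13.
Job 2 waits on job 1 (finishes hour 3), so it starts at hour 3 and finishes at 3 + 4 = hour 7.
Job 4 cannot start until job 3 (finishes hour 7); job 2 (finishes hour 7, plus 1-hour gap → hour 8); job 1 (finishes hour 3). The controlling bound is hour 8, so job 4 finishes at 8 + 4 = hour 12.
For job 6: job 4 (finishes hour 12); job 3 (finishes hour 7). Taking the maximum gives a start of hour 12, and it finishes at 12 + 8 = hour 20.
Job 8 waits on job 6 (finishes hour 20, plus 2-hour gap → hour 22), so it starts at hour 22 and finishes at 22 + 3 = hour 25.
All tasks are finished once the last one completes. Finish times: Job 1 at 3, Job 2 at 7, Job 3 at 7, Job 4 at 12, Job 5 at 13, Job 6 at 20, Job 7 at 4, Job 8 at 25. The latest is hour 25.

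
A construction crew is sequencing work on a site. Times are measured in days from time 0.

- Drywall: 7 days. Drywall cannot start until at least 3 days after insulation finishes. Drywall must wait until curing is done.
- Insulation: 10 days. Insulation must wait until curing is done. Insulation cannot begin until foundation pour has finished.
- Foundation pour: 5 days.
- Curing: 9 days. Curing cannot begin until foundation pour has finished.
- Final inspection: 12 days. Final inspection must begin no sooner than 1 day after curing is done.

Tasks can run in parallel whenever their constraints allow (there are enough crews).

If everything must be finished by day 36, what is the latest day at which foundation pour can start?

Drywall has no dependents, so it just needs to finish by day 36. Starting by 36 − 7 = day 29 achieves that.
Insulation feeds into drywall (must start by day 29, minus 3-day gap → day 26); so insulation must finish by day 26 and therefore start by day 16.
Final inspection must finish by day 36; it takes 12 days, so it must start by 36 − 12 = day 24.
Curing feeds insulation (must start by day 16); drywall (must start by day 29); final inspection (must start by day 24, minus 1-day gap → day 23). Taking the minimum, curing must finish by day 16 and start by 16 − 9 = day 7.
For foundation pour: curing (must start by day 7); insulation (must start by day 16). The most restrictive is day 7; with a 5-day duration, foundation pour must start by day 2.

2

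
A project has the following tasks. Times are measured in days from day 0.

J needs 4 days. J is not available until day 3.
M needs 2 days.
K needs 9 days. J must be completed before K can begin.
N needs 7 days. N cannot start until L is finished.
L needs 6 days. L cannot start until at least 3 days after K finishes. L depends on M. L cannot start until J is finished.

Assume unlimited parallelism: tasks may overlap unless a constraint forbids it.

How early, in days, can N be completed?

M can start immediately at day 0; it finishes at day 2.
J waits on its own release at day 3, so it starts at day 3 and finishes at 3 + 4 = day 7.
K cannot begin until J (finishes day 7). It runs from day 7 to 7 + 9 = day 16.
L cannot start until K (finishes day 16, plus 3-day gap → day 19); M (finishes day 2); J (finishes day 7). The controlling bound is day 19, so L finishes at 19 + 6 = day 25.
N waits on L (finishes day 25), so it starts at day 25 and finishes at 25 + 7 = day 32.

32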